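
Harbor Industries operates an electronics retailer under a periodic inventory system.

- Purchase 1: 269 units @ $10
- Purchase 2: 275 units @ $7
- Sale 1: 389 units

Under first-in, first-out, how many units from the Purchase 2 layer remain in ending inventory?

Sale 1 (389) [FIFO — oldest first]: 269 @ $10 + 120 @ $7 = $3,530
Ending inventory: 155 @ $7 = $1,085
Check: goods available $4,615 = COGS $3,530 + ending $1,085

155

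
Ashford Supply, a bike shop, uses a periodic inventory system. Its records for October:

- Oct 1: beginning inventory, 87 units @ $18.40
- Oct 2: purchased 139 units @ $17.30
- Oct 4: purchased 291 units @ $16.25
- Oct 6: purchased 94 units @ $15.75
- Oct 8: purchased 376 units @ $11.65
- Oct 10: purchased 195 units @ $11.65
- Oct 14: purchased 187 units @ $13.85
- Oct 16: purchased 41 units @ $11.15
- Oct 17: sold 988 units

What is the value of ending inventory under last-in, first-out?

Ending inventory = $7,190.50

Oct 17, 988 sold [LIFO — newest first]: 41 @ $11.15 + 187 @ $13.85 + 195 @ $11.65 + 376 @ $11.65 + 94 @ $15.75 + 95 @ $16.25 = $12,723.50
Ending inventory: 87 @ $18.40 + 139 @ $17.30 + 196 @ $16.25 = $7,190.50
Check: goods available $19,914.00 = COGS $12,723.50 + ending $7,190.50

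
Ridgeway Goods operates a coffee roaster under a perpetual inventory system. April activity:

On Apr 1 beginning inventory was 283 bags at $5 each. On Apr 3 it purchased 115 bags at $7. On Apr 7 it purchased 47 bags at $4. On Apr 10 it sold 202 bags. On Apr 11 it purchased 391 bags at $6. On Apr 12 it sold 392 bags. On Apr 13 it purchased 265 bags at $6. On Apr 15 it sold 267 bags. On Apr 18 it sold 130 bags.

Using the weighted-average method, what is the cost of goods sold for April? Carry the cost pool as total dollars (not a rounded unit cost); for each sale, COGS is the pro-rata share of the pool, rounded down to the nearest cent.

COGS = $5,695.84

After Apr 1: 283 on hand, pool $1,415.00 (≈ $5.0000 each)
After Apr 3: 398 on hand, pool $2,220.00 (≈ $5.5779 each)
After Apr 7: 445 on hand, pool $2,408.00 (≈ $5.4112 each)
Apr 10, sell 202: 202/445 × $2,408.00 → $1,093.06
After Apr 11: 634 on hand, pool $3,660.94 (≈ $5.7744 each)
Apr 12, sell 392: 392/634 × $3,660.94 → $2,263.54
After Apr 13: 507 on hand, pool $2,987.40 (≈ $5.8923 each)
Apr 15, sell 267: 267/507 × $2,987.40 → $1,573.24
Apr 18, sell 130: 130/240 × $1,414.16 → $766.00
Total COGS = $1,093.06 + $2,263.54 + $1,573.24 + $766.00 = $5,695.84
Ending inventory (cost pool remaining) = $648.16
Check: goods available $6,344.00 = COGS $5,695.84 + ending $648.16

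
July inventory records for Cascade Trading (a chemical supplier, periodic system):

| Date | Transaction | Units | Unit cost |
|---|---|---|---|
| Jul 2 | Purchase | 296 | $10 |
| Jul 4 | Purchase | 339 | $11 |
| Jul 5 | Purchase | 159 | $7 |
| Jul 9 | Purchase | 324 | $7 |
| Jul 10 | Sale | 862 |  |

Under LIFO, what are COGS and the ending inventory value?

COGS = $7,510; ending inventory = $2,560

Jul 10, 862 sold [LIFO — newest first]: 324 @ $7 + 159 @ $7 + 339 @ $11 + 40 @ $10 = $7,510
Ending inventory: 256 @ $10 = $2,560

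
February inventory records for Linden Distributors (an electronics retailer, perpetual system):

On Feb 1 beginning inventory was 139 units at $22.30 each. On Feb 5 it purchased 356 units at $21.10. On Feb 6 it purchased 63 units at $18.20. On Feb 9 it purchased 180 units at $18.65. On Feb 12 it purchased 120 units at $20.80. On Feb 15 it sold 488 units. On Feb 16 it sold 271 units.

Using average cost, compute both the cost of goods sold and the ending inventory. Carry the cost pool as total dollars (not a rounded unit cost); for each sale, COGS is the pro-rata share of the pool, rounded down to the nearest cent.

COGS = $15,578.87; ending inventory = $2,032.03

After Feb 1: 139 on hand, pool $3,099.70 (≈ $22.3000 each)
After Feb 5: 495 on hand, pool $10,611.30 (≈ $21.4370 each)
After Feb 6: 558 on hand, pool $11,757.90 (≈ $21.0715 each)
After Feb 9: 738 on hand, pool $15,114.90 (≈ $20.4809 each)
After Feb 12: 858 on hand, pool $17,610.90 (≈ $20.5255 each)
Feb 15, sell 488: 488/858 × $17,610.90 → $10,016.45
Feb 16, sell 271: 271/370 × $7,594.45 → $5,562.42
Total COGS = $10,016.45 + $5,562.42 = $15,578.87
Ending inventory (cost pool remaining) = $2,032.03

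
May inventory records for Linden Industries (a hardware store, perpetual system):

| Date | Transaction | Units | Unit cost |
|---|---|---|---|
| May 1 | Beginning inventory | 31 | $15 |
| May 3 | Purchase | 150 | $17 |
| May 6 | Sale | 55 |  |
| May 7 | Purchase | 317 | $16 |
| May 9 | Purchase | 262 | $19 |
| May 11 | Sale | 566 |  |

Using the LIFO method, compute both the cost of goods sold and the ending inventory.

COGS = $10,777; ending inventory = $2,288

May 6, 55 sold [LIFO — newest first]: 55 @ $17 = $935
May 11, 566 sold [LIFO — newest first]: 262 @ $19 + 304 @ $16 = $9,842
Total COGS = $935 + $9,842 = $10,777
Ending inventory: 31 @ $15 + 95 @ $17 + 13 @ $16 = $2,288
Check: goods available $13,065 = COGS $10,777 + ending $2,288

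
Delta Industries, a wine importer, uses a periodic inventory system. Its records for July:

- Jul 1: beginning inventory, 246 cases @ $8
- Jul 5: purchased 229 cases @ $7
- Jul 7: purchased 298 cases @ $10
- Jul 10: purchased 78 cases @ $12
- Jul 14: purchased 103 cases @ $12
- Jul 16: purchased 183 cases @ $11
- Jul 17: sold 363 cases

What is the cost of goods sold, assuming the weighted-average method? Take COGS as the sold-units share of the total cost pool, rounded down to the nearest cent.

Jul 17, sell 363: 363/1137 × $10,736.00 → $3,427.58
Ending inventory (cost pool remaining) = $7,308.42

COGS = $3,427.58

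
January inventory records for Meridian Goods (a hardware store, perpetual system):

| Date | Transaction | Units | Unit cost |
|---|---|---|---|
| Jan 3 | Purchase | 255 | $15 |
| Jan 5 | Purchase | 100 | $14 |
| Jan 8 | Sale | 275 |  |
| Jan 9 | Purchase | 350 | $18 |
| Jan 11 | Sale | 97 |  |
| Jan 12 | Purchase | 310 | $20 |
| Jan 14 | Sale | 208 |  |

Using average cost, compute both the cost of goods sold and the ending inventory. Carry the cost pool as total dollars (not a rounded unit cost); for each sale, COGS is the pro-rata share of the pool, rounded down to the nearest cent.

After Jan 3: 255 on hand, pool $3,825.00 (≈ $15.0000 each)
After Jan 5: 355 on hand, pool $5,225.00 (≈ $14.7183 each)
Jan 8, sell 275: 275/355 × $5,225.00 → $4,047.53
After Jan 9: 430 on hand, pool $7,477.47 (≈ $17.3895 each)
Jan 11, sell 97: 97/430 × $7,477.47 → $1,686.77
After Jan 12: 643 on hand, pool $11,990.70 (≈ $18.6481 each)
Jan 14, sell 208: 208/643 × $11,990.70 → $3,878.79
Total COGS = $4,047.53 + $1,686.77 + $3,878.79 = $9,613.09
Ending inventory (cost pool remaining) = $8,111.91
Check: goods available $17,725.00 = COGS $9,613.09 + ending $8,111.91

COGS = $9,613.09; ending inventory = $8,111.91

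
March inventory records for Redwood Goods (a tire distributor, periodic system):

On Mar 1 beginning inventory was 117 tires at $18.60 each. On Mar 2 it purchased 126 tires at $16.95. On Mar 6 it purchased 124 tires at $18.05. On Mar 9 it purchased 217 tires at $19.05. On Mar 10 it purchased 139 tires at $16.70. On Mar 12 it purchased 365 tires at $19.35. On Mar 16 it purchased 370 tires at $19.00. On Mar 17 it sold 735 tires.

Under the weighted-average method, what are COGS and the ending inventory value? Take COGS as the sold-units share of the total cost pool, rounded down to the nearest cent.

Mar 17, sell 735: 735/1458 × $27,098.00 → $13,660.51
Ending inventory (cost pool remaining) = $13,437.49

COGS = $13,660.51; ending inventory = $13,437.49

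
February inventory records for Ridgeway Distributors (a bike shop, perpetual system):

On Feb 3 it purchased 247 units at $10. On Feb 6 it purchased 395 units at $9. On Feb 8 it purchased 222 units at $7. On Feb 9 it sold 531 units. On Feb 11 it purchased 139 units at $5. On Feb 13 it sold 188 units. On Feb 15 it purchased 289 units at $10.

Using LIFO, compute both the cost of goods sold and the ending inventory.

Feb 9, 531 sold [LIFO — newest first]: 222 @ $7 + 309 @ $9 = $4,335
Feb 13, 188 sold [LIFO — newest first]: 139 @ $5 + 49 @ $9 = $1,136
Total COGS = $4,335 + $1,136 = $5,471
Ending inventory: 247 @ $10 + 37 @ $9 + 289 @ $10 = $5,693

COGS = $5,471; ending inventory = $5,693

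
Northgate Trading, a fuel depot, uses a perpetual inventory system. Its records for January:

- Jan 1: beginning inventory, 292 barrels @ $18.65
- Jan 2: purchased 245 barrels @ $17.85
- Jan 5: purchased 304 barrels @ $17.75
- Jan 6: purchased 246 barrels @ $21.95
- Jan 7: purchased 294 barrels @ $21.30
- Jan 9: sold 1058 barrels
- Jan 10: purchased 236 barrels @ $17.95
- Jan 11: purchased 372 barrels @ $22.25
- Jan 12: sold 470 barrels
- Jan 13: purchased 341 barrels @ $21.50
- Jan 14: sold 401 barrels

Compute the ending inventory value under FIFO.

Jan 9, 1058 sold [FIFO — oldest first]: 292 @ $18.65 + 245 @ $17.85 + 304 @ $17.75 + 217 @ $21.95 = $19,978.20
Jan 12, 470 sold [FIFO — oldest first]: 29 @ $21.95 + 294 @ $21.30 + 147 @ $17.95 = $9,537.40
Jan 14, 401 sold [FIFO — oldest first]: 89 @ $17.95 + 312 @ $22.25 = $8,539.55
Total COGS = $19,978.20 + $9,537.40 + $8,539.55 = $38,055.15
Ending inventory: 60 @ $22.25 + 341 @ $21.50 = $8,666.50
Check: goods available $46,721.65 = COGS $38,055.15 + ending $8,666.50

Ending inventory = $8,666.50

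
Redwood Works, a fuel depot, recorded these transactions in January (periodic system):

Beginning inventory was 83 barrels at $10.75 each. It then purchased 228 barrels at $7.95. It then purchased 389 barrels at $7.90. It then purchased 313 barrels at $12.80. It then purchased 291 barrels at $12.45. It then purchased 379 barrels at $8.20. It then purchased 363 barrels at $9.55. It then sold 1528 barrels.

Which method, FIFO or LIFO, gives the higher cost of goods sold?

LIFO

FIFO COGS: 83 @ $10.75 + 228 @ $7.95 + 389 @ $7.90 + 313 @ $12.80 + 291 @ $12.45 + 224 @ $8.20 = $15,244.10
LIFO COGS: 363 @ $9.55 + 379 @ $8.20 + 291 @ $12.45 + 313 @ $12.80 + 182 @ $7.90 = $15,641.60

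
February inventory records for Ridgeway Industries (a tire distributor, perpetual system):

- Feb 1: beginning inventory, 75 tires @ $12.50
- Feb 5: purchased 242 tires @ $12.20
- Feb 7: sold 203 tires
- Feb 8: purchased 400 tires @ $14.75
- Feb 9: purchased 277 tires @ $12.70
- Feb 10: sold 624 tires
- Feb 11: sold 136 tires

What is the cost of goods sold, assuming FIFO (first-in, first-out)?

COGS = $12,914.10

Feb 7, 203 sold [FIFO — oldest first]: 75 @ $12.50 + 128 @ $12.20 = $2,499.10
Feb 10, 624 sold [FIFO — oldest first]: 114 @ $12.20 + 400 @ $14.75 + 110 @ $12.70 = $8,687.80
Feb 11, 136 sold [FIFO — oldest first]: 136 @ $12.70 = $1,727.20
Total COGS = $2,499.10 + $8,687.80 + $1,727.20 = $12,914.10
Ending inventory: 31 @ $12.70 = $393.70
Check: goods available $13,307.80 = COGS $12,914.10 + ending $393.70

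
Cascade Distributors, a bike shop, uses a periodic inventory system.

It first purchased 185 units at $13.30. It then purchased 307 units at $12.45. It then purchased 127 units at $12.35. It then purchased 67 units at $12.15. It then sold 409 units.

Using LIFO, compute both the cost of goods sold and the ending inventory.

COGS = $5,059.25; ending inventory = $3,605.90

Sale 1 (409) [LIFO — newest first]: 67 @ $12.15 + 127 @ $12.35 + 215 @ $12.45 = $5,059.25
Ending inventory: 185 @ $13.30 + 92 @ $12.45 = $3,605.90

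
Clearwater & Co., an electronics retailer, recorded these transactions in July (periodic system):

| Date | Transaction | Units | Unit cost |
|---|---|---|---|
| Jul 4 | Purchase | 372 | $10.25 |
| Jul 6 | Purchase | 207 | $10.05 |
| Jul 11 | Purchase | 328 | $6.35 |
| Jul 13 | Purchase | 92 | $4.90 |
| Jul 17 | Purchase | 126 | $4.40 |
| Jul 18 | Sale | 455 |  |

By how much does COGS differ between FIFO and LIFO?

FIFO COGS: 372 @ $10.25 + 83 @ $10.05 = $4,647.15
LIFO COGS: 126 @ $4.40 + 92 @ $4.90 + 237 @ $6.35 = $2,510.15
Difference = |$4,647.15 − $2,510.15| = $2,137.00

$2,137.00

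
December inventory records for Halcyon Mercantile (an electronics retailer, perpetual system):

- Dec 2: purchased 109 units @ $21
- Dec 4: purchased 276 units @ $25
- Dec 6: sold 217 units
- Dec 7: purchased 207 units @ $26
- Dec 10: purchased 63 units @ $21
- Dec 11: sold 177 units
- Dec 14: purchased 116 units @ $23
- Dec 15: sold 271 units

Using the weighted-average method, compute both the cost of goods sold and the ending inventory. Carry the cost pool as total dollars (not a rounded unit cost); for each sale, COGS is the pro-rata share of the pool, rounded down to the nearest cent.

After Dec 2: 109 on hand, pool $2,289.00 (≈ $21.0000 each)
After Dec 4: 385 on hand, pool $9,189.00 (≈ $23.8675 each)
Dec 6, sell 217: 217/385 × $9,189.00 → $5,179.25
After Dec 7: 375 on hand, pool $9,391.75 (≈ $25.0447 each)
After Dec 10: 438 on hand, pool $10,714.75 (≈ $24.4629 each)
Dec 11, sell 177: 177/438 × $10,714.75 → $4,329.93
After Dec 14: 377 on hand, pool $9,052.82 (≈ $24.0128 each)
Dec 15, sell 271: 271/377 × $9,052.82 → $6,507.46
Total COGS = $5,179.25 + $4,329.93 + $6,507.46 = $16,016.64
Ending inventory (cost pool remaining) = $2,545.36

COGS = $16,016.64; ending inventory = $2,545.36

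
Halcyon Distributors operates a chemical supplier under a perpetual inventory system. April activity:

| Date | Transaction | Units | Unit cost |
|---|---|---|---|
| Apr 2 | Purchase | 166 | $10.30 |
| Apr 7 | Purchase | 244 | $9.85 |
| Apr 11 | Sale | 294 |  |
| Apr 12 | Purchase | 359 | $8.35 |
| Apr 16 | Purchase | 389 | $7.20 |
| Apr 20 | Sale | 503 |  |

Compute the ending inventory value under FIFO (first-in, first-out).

Ending inventory = $2,599.20

Apr 11, 294 sold [FIFO — oldest first]: 166 @ $10.30 + 128 @ $9.85 = $2,970.60
Apr 20, 503 sold [FIFO — oldest first]: 116 @ $9.85 + 359 @ $8.35 + 28 @ $7.20 = $4,341.85
Total COGS = $2,970.60 + $4,341.85 = $7,312.45
Ending inventory: 361 @ $7.20 = $2,599.20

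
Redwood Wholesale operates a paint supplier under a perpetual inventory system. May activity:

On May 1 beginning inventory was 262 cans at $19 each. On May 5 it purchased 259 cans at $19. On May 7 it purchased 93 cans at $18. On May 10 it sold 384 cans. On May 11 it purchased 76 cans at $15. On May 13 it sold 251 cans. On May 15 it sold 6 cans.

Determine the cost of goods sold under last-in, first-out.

COGS = $11,782

May 10, 384 sold [LIFO — newest first]: 93 @ $18 + 259 @ $19 + 32 @ $19 = $7,203
May 13, 251 sold [LIFO — newest first]: 76 @ $15 + 175 @ $19 = $4,465
May 15, 6 sold [LIFO — newest first]: 6 @ $19 = $114
Total COGS = $7,203 + $4,465 + $114 = $11,782
Ending inventory: 49 @ $19 = $931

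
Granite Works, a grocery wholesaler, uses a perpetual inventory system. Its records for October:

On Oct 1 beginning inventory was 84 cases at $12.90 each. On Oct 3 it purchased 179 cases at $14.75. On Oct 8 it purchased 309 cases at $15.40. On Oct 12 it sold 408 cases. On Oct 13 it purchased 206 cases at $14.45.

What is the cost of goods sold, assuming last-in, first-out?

COGS = $6,218.85

Oct 12, 408 sold [LIFO — newest first]: 309 @ $15.40 + 99 @ $14.75 = $6,218.85
Ending inventory: 84 @ $12.90 + 80 @ $14.75 + 206 @ $14.45 = $5,240.30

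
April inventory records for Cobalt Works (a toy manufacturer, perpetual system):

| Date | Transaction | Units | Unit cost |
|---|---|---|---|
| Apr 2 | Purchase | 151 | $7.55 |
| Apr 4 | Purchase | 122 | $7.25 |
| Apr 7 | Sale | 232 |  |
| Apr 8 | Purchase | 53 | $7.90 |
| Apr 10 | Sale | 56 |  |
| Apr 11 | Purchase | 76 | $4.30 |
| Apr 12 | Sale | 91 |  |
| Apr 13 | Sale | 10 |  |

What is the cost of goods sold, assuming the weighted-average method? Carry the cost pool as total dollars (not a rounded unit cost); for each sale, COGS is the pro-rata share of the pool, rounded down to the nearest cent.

After Apr 2: 151 on hand, pool $1,140.05 (≈ $7.5500 each)
After Apr 4: 273 on hand, pool $2,024.55 (≈ $7.4159 each)
Apr 7, sell 232: 232/273 × $2,024.55 → $1,720.49
After Apr 8: 94 on hand, pool $722.76 (≈ $7.6889 each)
Apr 10, sell 56: 56/94 × $722.76 → $430.58
After Apr 11: 114 on hand, pool $618.98 (≈ $5.4296 each)
Apr 12, sell 91: 91/114 × $618.98 → $494.09
Apr 13, sell 10: 10/23 × $124.89 → $54.30
Total COGS = $1,720.49 + $430.58 + $494.09 + $54.30 = $2,699.46
Ending inventory (cost pool remaining) = $70.59
Check: goods available $2,770.05 = COGS $2,699.46 + ending $70.59

COGS = $2,699.46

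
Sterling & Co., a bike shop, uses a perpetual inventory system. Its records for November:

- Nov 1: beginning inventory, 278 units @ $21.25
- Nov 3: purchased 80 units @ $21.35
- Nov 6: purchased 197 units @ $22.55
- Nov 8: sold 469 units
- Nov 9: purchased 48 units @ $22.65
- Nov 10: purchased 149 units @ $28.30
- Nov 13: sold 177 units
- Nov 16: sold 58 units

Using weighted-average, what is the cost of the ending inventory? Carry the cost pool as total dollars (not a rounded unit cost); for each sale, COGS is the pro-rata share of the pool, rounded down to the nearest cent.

After Nov 1: 278 on hand, pool $5,907.50 (≈ $21.2500 each)
After Nov 3: 358 on hand, pool $7,615.50 (≈ $21.2723 each)
After Nov 6: 555 on hand, pool $12,057.85 (≈ $21.7259 each)
Nov 8, sell 469: 469/555 × $12,057.85 → $10,189.42
After Nov 9: 134 on hand, pool $2,955.63 (≈ $22.0569 each)
After Nov 10: 283 on hand, pool $7,172.33 (≈ $25.3439 each)
Nov 13, sell 177: 177/283 × $7,172.33 → $4,485.87
Nov 16, sell 58: 58/106 × $2,686.46 → $1,469.94
Total COGS = $10,189.42 + $4,485.87 + $1,469.94 = $16,145.23
Ending inventory (cost pool remaining) = $1,216.52

Ending inventory = $1,216.52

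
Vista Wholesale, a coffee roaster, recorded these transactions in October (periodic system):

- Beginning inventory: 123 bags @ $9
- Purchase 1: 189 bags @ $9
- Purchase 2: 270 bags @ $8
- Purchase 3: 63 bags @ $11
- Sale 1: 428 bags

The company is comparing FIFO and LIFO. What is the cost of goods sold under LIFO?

FIFO COGS: 123 @ $9 + 189 @ $9 + 116 @ $8 = $3,736
LIFO COGS: 63 @ $11 + 270 @ $8 + 95 @ $9 = $3,708

COGS = $3,708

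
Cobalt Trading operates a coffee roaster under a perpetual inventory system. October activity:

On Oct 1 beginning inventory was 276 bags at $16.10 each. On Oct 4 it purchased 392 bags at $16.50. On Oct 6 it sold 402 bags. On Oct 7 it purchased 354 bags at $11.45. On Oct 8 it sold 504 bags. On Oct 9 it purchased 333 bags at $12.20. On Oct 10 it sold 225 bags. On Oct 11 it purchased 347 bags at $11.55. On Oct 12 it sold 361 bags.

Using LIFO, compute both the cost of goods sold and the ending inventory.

COGS = $20,020.95; ending inventory = $3,014.40

Oct 6, 402 sold [LIFO — newest first]: 392 @ $16.50 + 10 @ $16.10 = $6,629.00
Oct 8, 504 sold [LIFO — newest first]: 354 @ $11.45 + 150 @ $16.10 = $6,468.30
Oct 10, 225 sold [LIFO — newest first]: 225 @ $12.20 = $2,745.00
Oct 12, 361 sold [LIFO — newest first]: 347 @ $11.55 + 14 @ $12.20 = $4,178.65
Total COGS = $6,629.00 + $6,468.30 + $2,745.00 + $4,178.65 = $20,020.95
Ending inventory: 116 @ $16.10 + 94 @ $12.20 = $3,014.40
Check: goods available $23,035.35 = COGS $20,020.95 + ending $3,014.40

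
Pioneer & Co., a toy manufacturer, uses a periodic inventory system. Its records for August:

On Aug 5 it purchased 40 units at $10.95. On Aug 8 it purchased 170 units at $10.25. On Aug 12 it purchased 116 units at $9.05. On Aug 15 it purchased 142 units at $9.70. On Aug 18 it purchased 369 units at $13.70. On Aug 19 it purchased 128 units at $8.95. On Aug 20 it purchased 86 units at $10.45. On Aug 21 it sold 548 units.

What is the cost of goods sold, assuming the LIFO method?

COGS = $6,620.10

Aug 21, 548 sold [LIFO — newest first]: 86 @ $10.45 + 128 @ $8.95 + 334 @ $13.70 = $6,620.10
Ending inventory: 40 @ $10.95 + 170 @ $10.25 + 116 @ $9.05 + 142 @ $9.70 + 35 @ $13.70 = $5,087.20
Check: goods available $11,707.30 = COGS $6,620.10 + ending $5,087.20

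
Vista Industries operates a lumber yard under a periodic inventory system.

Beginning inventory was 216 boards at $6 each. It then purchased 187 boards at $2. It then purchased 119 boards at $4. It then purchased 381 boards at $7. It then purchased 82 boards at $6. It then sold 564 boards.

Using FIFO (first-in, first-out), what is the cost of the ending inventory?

Ending inventory = $2,865

Sale 1 (564) [FIFO — oldest first]: 216 @ $6 + 187 @ $2 + 119 @ $4 + 42 @ $7 = $2,440
Ending inventory: 339 @ $7 + 82 @ $6 = $2,865
Check: goods available $5,305 = COGS $2,440 + ending $2,865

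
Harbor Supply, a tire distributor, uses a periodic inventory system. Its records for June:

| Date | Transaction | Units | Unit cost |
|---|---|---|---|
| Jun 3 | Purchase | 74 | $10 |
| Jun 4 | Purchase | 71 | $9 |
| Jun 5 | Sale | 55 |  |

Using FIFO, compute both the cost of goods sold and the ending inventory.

Jun 5, 55 sold [FIFO — oldest first]: 55 @ $10 = $550
Ending inventory: 19 @ $10 + 71 @ $9 = $829
Check: goods available $1,379 = COGS $550 + ending $829

COGS = $550; ending inventory = $829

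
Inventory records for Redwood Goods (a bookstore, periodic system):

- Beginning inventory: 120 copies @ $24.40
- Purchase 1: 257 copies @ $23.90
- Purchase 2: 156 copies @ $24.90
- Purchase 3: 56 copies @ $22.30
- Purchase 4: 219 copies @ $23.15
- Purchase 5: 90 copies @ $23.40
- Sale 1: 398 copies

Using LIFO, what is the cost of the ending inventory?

Sale 1 (398) [LIFO — newest first]: 90 @ $23.40 + 219 @ $23.15 + 56 @ $22.30 + 33 @ $24.90 = $9,246.35
Ending inventory: 120 @ $24.40 + 257 @ $23.90 + 123 @ $24.90 = $12,133.00

Ending inventory = $12,133.00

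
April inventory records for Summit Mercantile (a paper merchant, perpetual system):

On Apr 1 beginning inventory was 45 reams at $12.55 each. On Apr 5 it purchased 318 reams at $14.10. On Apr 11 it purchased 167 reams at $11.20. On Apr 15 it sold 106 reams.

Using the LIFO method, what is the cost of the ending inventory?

Ending inventory = $5,731.75

Apr 15, 106 sold [LIFO — newest first]: 106 @ $11.20 = $1,187.20
Ending inventory: 45 @ $12.55 + 318 @ $14.10 + 61 @ $11.20 = $5,731.75
Check: goods available $6,918.95 = COGS $1,187.20 + ending $5,731.75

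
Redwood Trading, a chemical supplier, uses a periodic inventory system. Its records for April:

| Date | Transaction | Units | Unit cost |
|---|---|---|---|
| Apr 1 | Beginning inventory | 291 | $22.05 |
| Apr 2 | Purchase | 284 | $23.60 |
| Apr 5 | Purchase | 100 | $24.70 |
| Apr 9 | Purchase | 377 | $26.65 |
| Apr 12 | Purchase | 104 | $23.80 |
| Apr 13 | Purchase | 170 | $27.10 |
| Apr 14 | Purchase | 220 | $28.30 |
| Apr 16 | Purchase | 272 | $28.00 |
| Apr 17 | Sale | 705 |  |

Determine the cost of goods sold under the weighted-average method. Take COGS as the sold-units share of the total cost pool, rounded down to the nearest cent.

Apr 17, sell 705: 705/1818 × $46,560.20 → $18,055.52
Ending inventory (cost pool remaining) = $28,504.68

COGS = $18,055.52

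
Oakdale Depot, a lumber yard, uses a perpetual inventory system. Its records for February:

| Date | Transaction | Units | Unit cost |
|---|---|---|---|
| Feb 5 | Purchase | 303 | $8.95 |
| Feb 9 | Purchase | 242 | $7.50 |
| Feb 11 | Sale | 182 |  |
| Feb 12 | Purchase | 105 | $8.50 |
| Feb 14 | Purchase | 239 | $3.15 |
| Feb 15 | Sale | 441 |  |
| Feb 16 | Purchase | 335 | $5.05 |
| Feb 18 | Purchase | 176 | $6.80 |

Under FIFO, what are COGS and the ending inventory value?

COGS = $5,189.85; ending inventory = $3,870.90

Feb 11, 182 sold [FIFO — oldest first]: 182 @ $8.95 = $1,628.90
Feb 15, 441 sold [FIFO — oldest first]: 121 @ $8.95 + 242 @ $7.50 + 78 @ $8.50 = $3,560.95
Total COGS = $1,628.90 + $3,560.95 = $5,189.85
Ending inventory: 27 @ $8.50 + 239 @ $3.15 + 335 @ $5.05 + 176 @ $6.80 = $3,870.90
Check: goods available $9,060.75 = COGS $5,189.85 + ending $3,870.90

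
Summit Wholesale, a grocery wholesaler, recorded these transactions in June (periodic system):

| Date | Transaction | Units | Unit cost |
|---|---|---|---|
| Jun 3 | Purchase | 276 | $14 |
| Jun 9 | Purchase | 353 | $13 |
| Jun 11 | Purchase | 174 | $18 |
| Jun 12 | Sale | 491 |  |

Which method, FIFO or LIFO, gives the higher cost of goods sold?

LIFO

FIFO COGS: 276 @ $14 + 215 @ $13 = $6,659
LIFO COGS: 174 @ $18 + 317 @ $13 = $7,253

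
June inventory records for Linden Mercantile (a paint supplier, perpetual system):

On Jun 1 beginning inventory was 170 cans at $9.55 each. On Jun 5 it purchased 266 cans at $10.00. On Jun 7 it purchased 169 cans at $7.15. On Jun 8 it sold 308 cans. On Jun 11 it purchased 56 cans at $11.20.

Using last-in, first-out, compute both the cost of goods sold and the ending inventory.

Jun 8, 308 sold [LIFO — newest first]: 169 @ $7.15 + 139 @ $10.00 = $2,598.35
Ending inventory: 170 @ $9.55 + 127 @ $10.00 + 56 @ $11.20 = $3,520.70
Check: goods available $6,119.05 = COGS $2,598.35 + ending $3,520.70

COGS = $2,598.35; ending inventory = $3,520.70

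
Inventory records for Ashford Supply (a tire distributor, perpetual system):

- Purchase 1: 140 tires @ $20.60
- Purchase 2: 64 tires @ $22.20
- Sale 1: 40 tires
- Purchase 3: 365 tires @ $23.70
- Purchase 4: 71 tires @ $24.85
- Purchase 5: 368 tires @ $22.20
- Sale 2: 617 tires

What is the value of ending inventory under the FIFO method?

Ending inventory = $7,792.20

Sale 1 (40) [FIFO — oldest first]: 40 @ $20.60 = $824.00
Sale 2 (617) [FIFO — oldest first]: 100 @ $20.60 + 64 @ $22.20 + 365 @ $23.70 + 71 @ $24.85 + 17 @ $22.20 = $14,273.05
Total COGS = $824.00 + $14,273.05 = $15,097.05
Ending inventory: 351 @ $22.20 = $7,792.20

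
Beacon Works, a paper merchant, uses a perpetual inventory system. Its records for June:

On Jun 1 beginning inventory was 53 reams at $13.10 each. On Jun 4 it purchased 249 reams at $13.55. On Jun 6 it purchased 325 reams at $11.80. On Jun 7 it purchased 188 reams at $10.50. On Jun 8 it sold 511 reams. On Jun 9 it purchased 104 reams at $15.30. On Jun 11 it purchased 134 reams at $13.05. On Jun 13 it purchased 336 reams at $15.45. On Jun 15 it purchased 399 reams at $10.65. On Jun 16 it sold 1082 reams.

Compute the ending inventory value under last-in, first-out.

Ending inventory = $2,618.40

Jun 8, 511 sold [LIFO — newest first]: 188 @ $10.50 + 323 @ $11.80 = $5,785.40
Jun 16, 1082 sold [LIFO — newest first]: 399 @ $10.65 + 336 @ $15.45 + 134 @ $13.05 + 104 @ $15.30 + 2 @ $11.80 + 107 @ $13.55 = $14,253.90
Total COGS = $5,785.40 + $14,253.90 = $20,039.30
Ending inventory: 53 @ $13.10 + 142 @ $13.55 = $2,618.40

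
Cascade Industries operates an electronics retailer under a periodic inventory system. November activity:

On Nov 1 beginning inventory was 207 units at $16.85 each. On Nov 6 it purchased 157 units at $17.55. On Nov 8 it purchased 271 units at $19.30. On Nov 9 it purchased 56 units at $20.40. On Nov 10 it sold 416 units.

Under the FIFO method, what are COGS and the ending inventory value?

Nov 10, 416 sold [FIFO — oldest first]: 207 @ $16.85 + 157 @ $17.55 + 52 @ $19.30 = $7,246.90
Ending inventory: 219 @ $19.30 + 56 @ $20.40 = $5,369.10
Check: goods available $12,616.00 = COGS $7,246.90 + ending $5,369.10

COGS = $7,246.90; ending inventory = $5,369.10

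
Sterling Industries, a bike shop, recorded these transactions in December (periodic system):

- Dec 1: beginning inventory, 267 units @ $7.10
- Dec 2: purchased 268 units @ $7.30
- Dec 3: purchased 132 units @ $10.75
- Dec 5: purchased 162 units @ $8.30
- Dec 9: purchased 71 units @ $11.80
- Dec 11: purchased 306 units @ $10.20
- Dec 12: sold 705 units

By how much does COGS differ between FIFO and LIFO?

FIFO COGS: 267 @ $7.10 + 268 @ $7.30 + 132 @ $10.75 + 38 @ $8.30 = $5,586.50
LIFO COGS: 306 @ $10.20 + 71 @ $11.80 + 162 @ $8.30 + 132 @ $10.75 + 34 @ $7.30 = $6,970.80
Difference = |$5,586.50 − $6,970.80| = $1,384.30

$1,384.30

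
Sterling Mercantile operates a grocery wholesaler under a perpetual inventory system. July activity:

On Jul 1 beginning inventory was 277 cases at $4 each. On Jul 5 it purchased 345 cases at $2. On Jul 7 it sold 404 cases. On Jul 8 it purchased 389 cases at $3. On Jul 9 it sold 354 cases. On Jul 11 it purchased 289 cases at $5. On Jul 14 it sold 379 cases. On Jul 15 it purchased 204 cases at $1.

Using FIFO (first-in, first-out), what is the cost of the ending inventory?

Jul 7, 404 sold [FIFO — oldest first]: 277 @ $4 + 127 @ $2 = $1,362
Jul 9, 354 sold [FIFO — oldest first]: 218 @ $2 + 136 @ $3 = $844
Jul 14, 379 sold [FIFO — oldest first]: 253 @ $3 + 126 @ $5 = $1,389
Total COGS = $1,362 + $844 + $1,389 = $3,595
Ending inventory: 163 @ $5 + 204 @ $1 = $1,019

Ending inventory = $1,019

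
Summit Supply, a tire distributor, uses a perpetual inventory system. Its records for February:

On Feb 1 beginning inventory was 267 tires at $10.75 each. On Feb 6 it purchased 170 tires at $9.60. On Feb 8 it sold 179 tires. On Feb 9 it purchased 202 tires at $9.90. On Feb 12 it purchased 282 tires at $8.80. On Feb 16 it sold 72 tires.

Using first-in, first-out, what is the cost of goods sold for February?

COGS = $2,698.25

Feb 8, 179 sold [FIFO — oldest first]: 179 @ $10.75 = $1,924.25
Feb 16, 72 sold [FIFO — oldest first]: 72 @ $10.75 = $774.00
Total COGS = $1,924.25 + $774.00 = $2,698.25
Ending inventory: 16 @ $10.75 + 170 @ $9.60 + 202 @ $9.90 + 282 @ $8.80 = $6,285.40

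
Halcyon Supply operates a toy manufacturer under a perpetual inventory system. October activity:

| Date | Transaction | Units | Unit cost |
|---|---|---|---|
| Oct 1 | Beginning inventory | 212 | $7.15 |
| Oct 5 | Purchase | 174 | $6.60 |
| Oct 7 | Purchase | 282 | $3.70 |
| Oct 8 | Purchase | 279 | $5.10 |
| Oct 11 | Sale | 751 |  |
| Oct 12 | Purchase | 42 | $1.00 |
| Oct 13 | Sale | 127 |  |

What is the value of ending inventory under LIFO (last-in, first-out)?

Oct 11, 751 sold [LIFO — newest first]: 279 @ $5.10 + 282 @ $3.70 + 174 @ $6.60 + 16 @ $7.15 = $3,729.10
Oct 13, 127 sold [LIFO — newest first]: 42 @ $1.00 + 85 @ $7.15 = $649.75
Total COGS = $3,729.10 + $649.75 = $4,378.85
Ending inventory: 111 @ $7.15 = $793.65

Ending inventory = $793.65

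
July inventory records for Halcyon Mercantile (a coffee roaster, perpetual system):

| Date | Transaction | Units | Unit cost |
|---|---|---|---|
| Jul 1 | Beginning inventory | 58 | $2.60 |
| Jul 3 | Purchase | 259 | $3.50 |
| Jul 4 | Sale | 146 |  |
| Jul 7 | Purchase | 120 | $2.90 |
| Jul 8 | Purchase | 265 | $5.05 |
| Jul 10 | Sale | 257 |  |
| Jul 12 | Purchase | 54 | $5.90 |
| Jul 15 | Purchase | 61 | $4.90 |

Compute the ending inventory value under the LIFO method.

Jul 4, 146 sold [LIFO — newest first]: 146 @ $3.50 = $511.00
Jul 10, 257 sold [LIFO — newest first]: 257 @ $5.05 = $1,297.85
Total COGS = $511.00 + $1,297.85 = $1,808.85
Ending inventory: 58 @ $2.60 + 113 @ $3.50 + 120 @ $2.90 + 8 @ $5.05 + 54 @ $5.90 + 61 @ $4.90 = $1,552.20

Ending inventory = $1,552.20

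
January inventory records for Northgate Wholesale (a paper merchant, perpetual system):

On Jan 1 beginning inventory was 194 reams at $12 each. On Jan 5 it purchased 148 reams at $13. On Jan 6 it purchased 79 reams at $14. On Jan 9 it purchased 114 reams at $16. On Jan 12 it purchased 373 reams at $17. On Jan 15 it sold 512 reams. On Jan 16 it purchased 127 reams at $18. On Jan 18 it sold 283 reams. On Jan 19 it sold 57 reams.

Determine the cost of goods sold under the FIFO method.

Jan 15, 512 sold [FIFO — oldest first]: 194 @ $12 + 148 @ $13 + 79 @ $14 + 91 @ $16 = $6,814
Jan 18, 283 sold [FIFO — oldest first]: 23 @ $16 + 260 @ $17 = $4,788
Jan 19, 57 sold [FIFO — oldest first]: 57 @ $17 = $969
Total COGS = $6,814 + $4,788 + $969 = $12,571
Ending inventory: 56 @ $17 + 127 @ $18 = $3,238

COGS = $12,571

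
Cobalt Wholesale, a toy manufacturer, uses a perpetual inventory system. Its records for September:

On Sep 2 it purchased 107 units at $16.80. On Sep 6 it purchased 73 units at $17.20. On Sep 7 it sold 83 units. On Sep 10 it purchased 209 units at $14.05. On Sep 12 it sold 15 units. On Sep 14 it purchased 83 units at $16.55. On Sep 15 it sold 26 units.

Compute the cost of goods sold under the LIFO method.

COGS = $2,064.65

Sep 7, 83 sold [LIFO — newest first]: 73 @ $17.20 + 10 @ $16.80 = $1,423.60
Sep 12, 15 sold [LIFO — newest first]: 15 @ $14.05 = $210.75
Sep 15, 26 sold [LIFO — newest first]: 26 @ $16.55 = $430.30
Total COGS = $1,423.60 + $210.75 + $430.30 = $2,064.65
Ending inventory: 97 @ $16.80 + 194 @ $14.05 + 57 @ $16.55 = $5,298.65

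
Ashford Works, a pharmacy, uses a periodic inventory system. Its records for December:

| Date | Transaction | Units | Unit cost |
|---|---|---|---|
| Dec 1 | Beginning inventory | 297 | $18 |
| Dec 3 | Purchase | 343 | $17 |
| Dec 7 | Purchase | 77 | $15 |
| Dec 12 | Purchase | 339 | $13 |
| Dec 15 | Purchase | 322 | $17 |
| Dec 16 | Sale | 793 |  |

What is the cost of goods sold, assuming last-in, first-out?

Dec 16, 793 sold [LIFO — newest first]: 322 @ $17 + 339 @ $13 + 77 @ $15 + 55 @ $17 = $11,971
Ending inventory: 297 @ $18 + 288 @ $17 = $10,242

COGS = $11,971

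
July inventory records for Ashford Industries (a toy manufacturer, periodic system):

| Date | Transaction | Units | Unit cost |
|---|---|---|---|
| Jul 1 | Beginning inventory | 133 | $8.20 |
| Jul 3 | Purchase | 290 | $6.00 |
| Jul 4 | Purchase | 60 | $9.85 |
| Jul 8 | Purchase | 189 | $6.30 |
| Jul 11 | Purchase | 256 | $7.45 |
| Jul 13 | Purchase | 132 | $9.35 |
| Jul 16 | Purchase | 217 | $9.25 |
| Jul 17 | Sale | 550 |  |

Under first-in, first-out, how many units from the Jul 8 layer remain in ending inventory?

122

Jul 17, 550 sold [FIFO — oldest first]: 133 @ $8.20 + 290 @ $6.00 + 60 @ $9.85 + 67 @ $6.30 = $3,843.70
Ending inventory: 122 @ $6.30 + 256 @ $7.45 + 132 @ $9.35 + 217 @ $9.25 = $5,917.25
Check: goods available $9,760.95 = COGS $3,843.70 + ending $5,917.25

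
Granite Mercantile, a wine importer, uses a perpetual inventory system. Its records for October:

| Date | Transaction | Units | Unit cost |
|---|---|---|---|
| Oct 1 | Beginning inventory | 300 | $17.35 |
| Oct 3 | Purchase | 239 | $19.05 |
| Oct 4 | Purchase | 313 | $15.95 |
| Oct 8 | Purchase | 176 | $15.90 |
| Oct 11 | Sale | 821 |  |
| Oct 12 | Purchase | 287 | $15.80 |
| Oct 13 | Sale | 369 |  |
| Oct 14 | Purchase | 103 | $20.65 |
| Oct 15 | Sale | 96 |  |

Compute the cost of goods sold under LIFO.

COGS = $21,896.95

Oct 11, 821 sold [LIFO — newest first]: 176 @ $15.90 + 313 @ $15.95 + 239 @ $19.05 + 93 @ $17.35 = $13,957.25
Oct 13, 369 sold [LIFO — newest first]: 287 @ $15.80 + 82 @ $17.35 = $5,957.30
Oct 15, 96 sold [LIFO — newest first]: 96 @ $20.65 = $1,982.40
Total COGS = $13,957.25 + $5,957.30 + $1,982.40 = $21,896.95
Ending inventory: 125 @ $17.35 + 7 @ $20.65 = $2,313.30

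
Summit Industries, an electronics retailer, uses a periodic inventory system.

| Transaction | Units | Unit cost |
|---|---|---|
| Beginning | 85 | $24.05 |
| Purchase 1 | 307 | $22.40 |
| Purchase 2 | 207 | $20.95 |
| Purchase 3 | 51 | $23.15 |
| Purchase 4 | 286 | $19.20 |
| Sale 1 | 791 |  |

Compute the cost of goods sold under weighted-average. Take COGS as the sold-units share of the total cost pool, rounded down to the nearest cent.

COGS = $16,842.17

Sale 1, sell 791: 791/936 × $19,929.55 → $16,842.17
Ending inventory (cost pool remaining) = $3,087.38
Check: goods available $19,929.55 = COGS $16,842.17 + ending $3,087.38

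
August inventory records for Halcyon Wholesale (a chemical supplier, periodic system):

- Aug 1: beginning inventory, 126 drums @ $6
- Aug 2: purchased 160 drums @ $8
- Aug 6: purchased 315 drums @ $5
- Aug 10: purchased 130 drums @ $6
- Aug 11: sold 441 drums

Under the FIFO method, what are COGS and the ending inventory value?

Aug 11, 441 sold [FIFO — oldest first]: 126 @ $6 + 160 @ $8 + 155 @ $5 = $2,811
Ending inventory: 160 @ $5 + 130 @ $6 = $1,580

COGS = $2,811; ending inventory = $1,580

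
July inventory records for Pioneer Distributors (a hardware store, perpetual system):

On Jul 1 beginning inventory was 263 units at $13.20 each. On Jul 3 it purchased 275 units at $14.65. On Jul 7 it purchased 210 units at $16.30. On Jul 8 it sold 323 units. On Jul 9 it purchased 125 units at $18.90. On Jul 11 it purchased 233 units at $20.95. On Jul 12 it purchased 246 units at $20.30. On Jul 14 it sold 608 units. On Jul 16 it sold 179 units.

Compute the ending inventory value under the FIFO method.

Jul 8, 323 sold [FIFO — oldest first]: 263 @ $13.20 + 60 @ $14.65 = $4,350.60
Jul 14, 608 sold [FIFO — oldest first]: 215 @ $14.65 + 210 @ $16.30 + 125 @ $18.90 + 58 @ $20.95 = $10,150.35
Jul 16, 179 sold [FIFO — oldest first]: 175 @ $20.95 + 4 @ $20.30 = $3,747.45
Total COGS = $4,350.60 + $10,150.35 + $3,747.45 = $18,248.40
Ending inventory: 242 @ $20.30 = $4,912.60
Check: goods available $23,161.00 = COGS $18,248.40 + ending $4,912.60

Ending inventory = $4,912.60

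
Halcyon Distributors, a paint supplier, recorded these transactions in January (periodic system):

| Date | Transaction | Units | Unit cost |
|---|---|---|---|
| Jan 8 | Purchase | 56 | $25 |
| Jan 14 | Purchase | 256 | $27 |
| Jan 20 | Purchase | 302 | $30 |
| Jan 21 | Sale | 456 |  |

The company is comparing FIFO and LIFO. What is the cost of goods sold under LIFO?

COGS = $13,218

FIFO COGS: 56 @ $25 + 256 @ $27 + 144 @ $30 = $12,632
LIFO COGS: 302 @ $30 + 154 @ $27 = $13,218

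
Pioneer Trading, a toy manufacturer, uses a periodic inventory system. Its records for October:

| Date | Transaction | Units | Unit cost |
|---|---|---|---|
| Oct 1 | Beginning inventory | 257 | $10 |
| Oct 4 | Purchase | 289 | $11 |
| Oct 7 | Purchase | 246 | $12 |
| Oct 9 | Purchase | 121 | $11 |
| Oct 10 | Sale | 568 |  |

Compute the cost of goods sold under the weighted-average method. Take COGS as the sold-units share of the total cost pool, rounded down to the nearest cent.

Oct 10, sell 568: 568/913 × $10,032.00 → $6,241.15
Ending inventory (cost pool remaining) = $3,790.85

COGS = $6,241.15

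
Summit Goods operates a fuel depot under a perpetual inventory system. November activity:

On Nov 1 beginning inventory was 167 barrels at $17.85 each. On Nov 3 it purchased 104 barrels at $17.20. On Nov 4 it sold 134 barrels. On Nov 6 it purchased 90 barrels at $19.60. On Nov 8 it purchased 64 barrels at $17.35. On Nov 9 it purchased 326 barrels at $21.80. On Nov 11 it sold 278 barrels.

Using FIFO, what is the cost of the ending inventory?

Nov 4, 134 sold [FIFO — oldest first]: 134 @ $17.85 = $2,391.90
Nov 11, 278 sold [FIFO — oldest first]: 33 @ $17.85 + 104 @ $17.20 + 90 @ $19.60 + 51 @ $17.35 = $5,026.70
Total COGS = $2,391.90 + $5,026.70 = $7,418.60
Ending inventory: 13 @ $17.35 + 326 @ $21.80 = $7,332.35
Check: goods available $14,750.95 = COGS $7,418.60 + ending $7,332.35

Ending inventory = $7,332.35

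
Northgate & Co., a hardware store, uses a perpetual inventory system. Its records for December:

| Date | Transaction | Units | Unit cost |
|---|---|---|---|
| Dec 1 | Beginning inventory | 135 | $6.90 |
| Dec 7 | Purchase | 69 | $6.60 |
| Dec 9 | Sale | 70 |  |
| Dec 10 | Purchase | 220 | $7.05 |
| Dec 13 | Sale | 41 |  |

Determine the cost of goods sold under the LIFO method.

COGS = $751.35

Dec 9, 70 sold [LIFO — newest first]: 69 @ $6.60 + 1 @ $6.90 = $462.30
Dec 13, 41 sold [LIFO — newest first]: 41 @ $7.05 = $289.05
Total COGS = $462.30 + $289.05 = $751.35
Ending inventory: 134 @ $6.90 + 179 @ $7.05 = $2,186.55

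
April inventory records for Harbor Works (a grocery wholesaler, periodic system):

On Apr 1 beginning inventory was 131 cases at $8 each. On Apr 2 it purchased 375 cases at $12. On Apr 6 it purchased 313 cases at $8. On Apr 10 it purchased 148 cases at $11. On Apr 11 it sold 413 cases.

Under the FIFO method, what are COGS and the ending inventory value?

Apr 11, 413 sold [FIFO — oldest first]: 131 @ $8 + 282 @ $12 = $4,432
Ending inventory: 93 @ $12 + 313 @ $8 + 148 @ $11 = $5,248

COGS = $4,432; ending inventory = $5,248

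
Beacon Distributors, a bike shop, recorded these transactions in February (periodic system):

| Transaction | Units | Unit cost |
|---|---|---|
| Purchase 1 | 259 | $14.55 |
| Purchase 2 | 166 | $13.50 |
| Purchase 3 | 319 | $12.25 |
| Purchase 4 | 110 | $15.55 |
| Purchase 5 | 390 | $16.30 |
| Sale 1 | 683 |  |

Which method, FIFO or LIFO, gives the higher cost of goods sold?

LIFO

FIFO COGS: 259 @ $14.55 + 166 @ $13.50 + 258 @ $12.25 = $9,169.95
LIFO COGS: 390 @ $16.30 + 110 @ $15.55 + 183 @ $12.25 = $10,309.25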